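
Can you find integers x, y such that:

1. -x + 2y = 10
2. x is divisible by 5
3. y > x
Yes

Take x = 0, y = 5. Substituting into each constraint:
  (1) 0 + 2(5) = 10 ✓
  (2) 0 = 5 × 0, remainder 0 ✓
  (3) 5 > 0 ✓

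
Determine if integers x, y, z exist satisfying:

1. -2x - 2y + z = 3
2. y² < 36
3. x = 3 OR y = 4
Yes

Take x = 3, y = -4, z = 1. Substituting into each constraint:
  (1) -2(3) - 2(-4) + 1 = 3 ✓
  (2) y² = (-4)² = 16, and 16 < 36 ✓
  (3) x = 3, target 3 ✓ (first branch holds)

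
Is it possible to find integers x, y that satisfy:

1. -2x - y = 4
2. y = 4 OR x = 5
Yes

Take x = 5, y = -14. Substituting into each constraint:
  (1) -2(5) + 14 = 4 ✓
  (2) x = 5, target 5 ✓ (second branch holds)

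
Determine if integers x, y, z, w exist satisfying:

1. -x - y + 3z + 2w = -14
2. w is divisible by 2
Yes

Take x = 0, y = 2, z = -4, w = 0. Substituting into each constraint:
  (1) 0 + (-2) + 3(-4) + 2(0) = -14 ✓
  (2) 0 = 2 × 0, remainder 0 ✓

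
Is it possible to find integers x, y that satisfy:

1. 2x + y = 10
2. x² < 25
Yes

Take x = 0, y = 10. Substituting into each constraint:
  (1) 2(0) + 10 = 10 ✓
  (2) x² = (0)² = 0, and 0 < 25 ✓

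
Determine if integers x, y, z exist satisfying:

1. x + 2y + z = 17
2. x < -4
Yes

Take x = -5, y = 0, z = 22. Substituting into each constraint:
  (1) (-5) + 2(0) + 22 = 17 ✓
  (2) -5 < -4 ✓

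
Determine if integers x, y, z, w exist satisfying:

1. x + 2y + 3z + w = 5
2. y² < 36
Yes

Take x = 5, y = 0, z = 0, w = 0. Substituting into each constraint:
  (1) 5 + 2(0) + 3(0) + 0 = 5 ✓
  (2) y² = (0)² = 0, and 0 < 36 ✓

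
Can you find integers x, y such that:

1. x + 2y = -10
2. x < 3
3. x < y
Yes

Take x = -4, y = -3. Substituting into each constraint:
  (1) (-4) + 2(-3) = -10 ✓
  (2) -4 < 3 ✓
  (3) -4 < -3 ✓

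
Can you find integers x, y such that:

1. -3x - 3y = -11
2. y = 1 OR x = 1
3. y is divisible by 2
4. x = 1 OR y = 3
No

Even the single constraint (-3x - 3y = -11) is infeasible over the integers.

  - -3x - 3y = -11: every term on the left is divisible by 3, so the LHS ≡ 0 (mod 3), but the RHS -11 is not — no integer solution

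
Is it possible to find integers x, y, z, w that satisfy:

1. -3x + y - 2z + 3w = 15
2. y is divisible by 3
Yes

Take x = 0, y = 0, z = 0, w = 5. Substituting into each constraint:
  (1) -3(0) + 0 - 2(0) + 3(5) = 15 ✓
  (2) 0 = 3 × 0, remainder 0 ✓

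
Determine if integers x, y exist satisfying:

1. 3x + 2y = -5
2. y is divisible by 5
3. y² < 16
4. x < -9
No

A contradictory subset is {3x + 2y = -5, y² < 16, x < -9}. No integer assignment can satisfy these jointly:

  - 3x + 2y = -5: is a linear equation tying the variables together
  - y² < 16: restricts y to |y| ≤ 3
  - x < -9: bounds one variable relative to a constant

Range argument: with x ∈ [−∞, -10], y ∈ [-3, 3], the left side of the equation is at most -24, but the right side is -5 > -24. No integer solution exists.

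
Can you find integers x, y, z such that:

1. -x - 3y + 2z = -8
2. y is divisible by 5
Yes

Take x = 0, y = 0, z = -4. Substituting into each constraint:
  (1) 0 - 3(0) + 2(-4) = -8 ✓
  (2) 0 = 5 × 0, remainder 0 ✓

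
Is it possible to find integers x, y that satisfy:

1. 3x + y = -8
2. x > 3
Yes

Take x = 4, y = -20. Substituting into each constraint:
  (1) 3(4) + (-20) = -8 ✓
  (2) 4 > 3 ✓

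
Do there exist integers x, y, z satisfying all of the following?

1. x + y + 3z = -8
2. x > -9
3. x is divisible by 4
Yes

Take x = 0, y = -8, z = 0. Substituting into each constraint:
  (1) 0 + (-8) + 3(0) = -8 ✓
  (2) 0 > -9 ✓
  (3) 0 = 4 × 0, remainder 0 ✓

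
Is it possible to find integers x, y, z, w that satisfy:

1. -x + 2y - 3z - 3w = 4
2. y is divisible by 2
Yes

Take x = 2, y = 0, z = -2, w = 0. Substituting into each constraint:
  (1) (-2) + 2(0) - 3(-2) - 3(0) = 4 ✓
  (2) 0 = 2 × 0, remainder 0 ✓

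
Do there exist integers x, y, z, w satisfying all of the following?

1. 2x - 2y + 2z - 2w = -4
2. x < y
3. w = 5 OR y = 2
Yes

Take x = 1, y = 2, z = 0, w = 1. Substituting into each constraint:
  (1) 2(1) - 2(2) + 2(0) - 2(1) = -4 ✓
  (2) 1 < 2 ✓
  (3) y = 2, target 2 ✓ (second branch holds)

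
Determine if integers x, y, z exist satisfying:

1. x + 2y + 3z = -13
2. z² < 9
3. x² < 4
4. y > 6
No

The full constraint system is jointly infeasible over the integers. Each constraint and what it forces:

  - x + 2y + 3z = -13: is a linear equation tying the variables together
  - z² < 9: restricts z to |z| ≤ 2
  - x² < 4: restricts x to |x| ≤ 1
  - y > 6: bounds one variable relative to a constant

Range argument: with x ∈ [-1, 1], y ∈ [7, ∞], z ∈ [-2, 2], the left side of the equation is at least 7, but the right side is -13 < 7. No integer solution exists.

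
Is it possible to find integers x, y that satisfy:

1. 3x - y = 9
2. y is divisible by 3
Yes

Take x = 3, y = 0. Substituting into each constraint:
  (1) 3(3) + 0 = 9 ✓
  (2) 0 = 3 × 0, remainder 0 ✓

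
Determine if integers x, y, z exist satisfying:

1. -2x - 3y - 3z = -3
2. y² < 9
Yes

Take x = 0, y = 0, z = 1. Substituting into each constraint:
  (1) -2(0) - 3(0) - 3(1) = -3 ✓
  (2) y² = (0)² = 0, and 0 < 9 ✓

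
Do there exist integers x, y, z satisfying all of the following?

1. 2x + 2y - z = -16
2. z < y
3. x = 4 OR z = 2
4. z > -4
Yes

Take x = -10, y = 3, z = 2. Substituting into each constraint:
  (1) 2(-10) + 2(3) + (-2) = -16 ✓
  (2) 2 < 3 ✓
  (3) z = 2, target 2 ✓ (second branch holds)
  (4) 2 > -4 ✓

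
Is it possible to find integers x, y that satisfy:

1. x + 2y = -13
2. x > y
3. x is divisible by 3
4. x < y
No

A contradictory subset is {x > y, x < y}. No integer assignment can satisfy these jointly:

  - x > y: bounds one variable relative to another variable
  - x < y: bounds one variable relative to another variable

Direct contradiction: x > y and y > x cannot both hold.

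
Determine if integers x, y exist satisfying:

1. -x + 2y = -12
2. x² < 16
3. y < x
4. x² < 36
Yes

Take x = 0, y = -6. Substituting into each constraint:
  (1) 0 + 2(-6) = -12 ✓
  (2) x² = (0)² = 0, and 0 < 16 ✓
  (3) -6 < 0 ✓
  (4) x² = (0)² = 0, and 0 < 36 ✓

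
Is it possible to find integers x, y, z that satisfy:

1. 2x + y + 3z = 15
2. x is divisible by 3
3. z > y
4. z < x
Yes

Take x = 6, y = 0, z = 1. Substituting into each constraint:
  (1) 2(6) + 0 + 3(1) = 15 ✓
  (2) 6 = 3 × 2, remainder 0 ✓
  (3) 1 > 0 ✓
  (4) 1 < 6 ✓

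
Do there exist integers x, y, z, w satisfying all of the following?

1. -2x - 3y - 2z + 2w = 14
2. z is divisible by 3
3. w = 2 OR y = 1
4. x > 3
Yes

Take x = 4, y = 2, z = -12, w = 2. Substituting into each constraint:
  (1) -2(4) - 3(2) - 2(-12) + 2(2) = 14 ✓
  (2) -12 = 3 × -4, remainder 0 ✓
  (3) w = 2, target 2 ✓ (first branch holds)
  (4) 4 > 3 ✓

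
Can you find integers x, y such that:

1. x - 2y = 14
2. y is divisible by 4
Yes

Take x = 14, y = 0. Substituting into each constraint:
  (1) 14 - 2(0) = 14 ✓
  (2) 0 = 4 × 0, remainder 0 ✓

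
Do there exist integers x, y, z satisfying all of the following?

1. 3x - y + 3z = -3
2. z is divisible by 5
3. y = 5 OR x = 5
Yes

Take x = 5, y = 18, z = 0. Substituting into each constraint:
  (1) 3(5) + (-18) + 3(0) = -3 ✓
  (2) 0 = 5 × 0, remainder 0 ✓
  (3) x = 5, target 5 ✓ (second branch holds)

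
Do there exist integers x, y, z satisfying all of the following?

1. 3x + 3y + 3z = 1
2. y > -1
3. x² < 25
No

Even the single constraint (3x + 3y + 3z = 1) is infeasible over the integers.

  - 3x + 3y + 3z = 1: every term on the left is divisible by 3, so the LHS ≡ 0 (mod 3), but the RHS 1 is not — no integer solution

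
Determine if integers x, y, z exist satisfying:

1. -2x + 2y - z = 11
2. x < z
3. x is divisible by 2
Yes

Take x = 0, y = 6, z = 1. Substituting into each constraint:
  (1) -2(0) + 2(6) + (-1) = 11 ✓
  (2) 0 < 1 ✓
  (3) 0 = 2 × 0, remainder 0 ✓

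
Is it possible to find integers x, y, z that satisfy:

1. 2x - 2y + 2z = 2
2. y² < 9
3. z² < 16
Yes

Take x = 0, y = 0, z = 1. Substituting into each constraint:
  (1) 2(0) - 2(0) + 2(1) = 2 ✓
  (2) y² = (0)² = 0, and 0 < 9 ✓
  (3) z² = (1)² = 1, and 1 < 16 ✓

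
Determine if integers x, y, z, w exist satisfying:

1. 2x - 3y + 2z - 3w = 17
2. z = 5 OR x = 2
Yes

Take x = 5, y = 0, z = 5, w = 1. Substituting into each constraint:
  (1) 2(5) - 3(0) + 2(5) - 3(1) = 17 ✓
  (2) z = 5, target 5 ✓ (first branch holds)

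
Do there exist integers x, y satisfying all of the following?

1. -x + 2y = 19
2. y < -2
Yes

Take x = -25, y = -3. Substituting into each constraint:
  (1) 25 + 2(-3) = 19 ✓
  (2) -3 < -2 ✓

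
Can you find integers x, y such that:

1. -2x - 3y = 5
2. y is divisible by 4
No

The full constraint system is jointly infeasible over the integers. Each constraint and what it forces:

  - -2x - 3y = 5: is a linear equation tying the variables together
  - y is divisible by 4: restricts y to multiples of 4

Modular obstruction: writing y = 4y', every remaining term of the linear equation is divisible by 2, so the left side is ≡ 0 (mod 2); but the right side 5 ≡ 1 (mod 2). No integers can satisfy it.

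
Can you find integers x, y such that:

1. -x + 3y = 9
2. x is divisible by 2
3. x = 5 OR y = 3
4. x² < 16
Yes

Take x = 0, y = 3. Substituting into each constraint:
  (1) 0 + 3(3) = 9 ✓
  (2) 0 = 2 × 0, remainder 0 ✓
  (3) y = 3, target 3 ✓ (second branch holds)
  (4) x² = (0)² = 0, and 0 < 16 ✓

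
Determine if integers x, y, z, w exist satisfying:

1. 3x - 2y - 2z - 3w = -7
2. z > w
Yes

Take x = 0, y = 0, z = 2, w = 1. Substituting into each constraint:
  (1) 3(0) - 2(0) - 2(2) - 3(1) = -7 ✓
  (2) 2 > 1 ✓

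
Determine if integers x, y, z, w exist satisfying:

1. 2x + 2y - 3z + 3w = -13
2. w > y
Yes

Take x = 0, y = 1, z = 7, w = 2. Substituting into each constraint:
  (1) 2(0) + 2(1) - 3(7) + 3(2) = -13 ✓
  (2) 2 > 1 ✓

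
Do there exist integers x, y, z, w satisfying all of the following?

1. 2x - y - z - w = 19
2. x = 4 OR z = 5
Yes

Take x = 0, y = 0, z = 5, w = -24. Substituting into each constraint:
  (1) 2(0) + 0 + (-5) + 24 = 19 ✓
  (2) z = 5, target 5 ✓ (second branch holds)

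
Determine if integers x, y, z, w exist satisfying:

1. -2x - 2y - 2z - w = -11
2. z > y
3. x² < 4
Yes

Take x = 0, y = 2, z = 3, w = 1. Substituting into each constraint:
  (1) -2(0) - 2(2) - 2(3) + (-1) = -11 ✓
  (2) 3 > 2 ✓
  (3) x² = (0)² = 0, and 0 < 4 ✓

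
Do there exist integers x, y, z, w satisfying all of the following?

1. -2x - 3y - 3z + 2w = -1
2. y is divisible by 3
Yes

Take x = -1, y = 0, z = 1, w = 0. Substituting into each constraint:
  (1) -2(-1) - 3(0) - 3(1) + 2(0) = -1 ✓
  (2) 0 = 3 × 0, remainder 0 ✓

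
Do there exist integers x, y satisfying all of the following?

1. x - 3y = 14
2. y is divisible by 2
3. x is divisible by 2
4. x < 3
Yes

Take x = 2, y = -4. Substituting into each constraint:
  (1) 2 - 3(-4) = 14 ✓
  (2) -4 = 2 × -2, remainder 0 ✓
  (3) 2 = 2 × 1, remainder 0 ✓
  (4) 2 < 3 ✓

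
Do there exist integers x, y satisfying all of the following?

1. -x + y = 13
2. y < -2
Yes

Take x = -16, y = -3. Substituting into each constraint:
  (1) 16 + (-3) = 13 ✓
  (2) -3 < -2 ✓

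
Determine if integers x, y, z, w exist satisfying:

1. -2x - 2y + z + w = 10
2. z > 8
Yes

Take x = 0, y = 0, z = 9, w = 1. Substituting into each constraint:
  (1) -2(0) - 2(0) + 9 + 1 = 10 ✓
  (2) 9 > 8 ✓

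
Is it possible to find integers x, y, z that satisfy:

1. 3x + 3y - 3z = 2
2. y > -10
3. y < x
No

Even the single constraint (3x + 3y - 3z = 2) is infeasible over the integers.

  - 3x + 3y - 3z = 2: every term on the left is divisible by 3, so the LHS ≡ 0 (mod 3), but the RHS 2 is not — no integer solution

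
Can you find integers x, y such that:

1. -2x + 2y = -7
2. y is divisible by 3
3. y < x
No

Even the single constraint (-2x + 2y = -7) is infeasible over the integers.

  - -2x + 2y = -7: every term on the left is divisible by 2, so the LHS ≡ 0 (mod 2), but the RHS -7 is not — no integer solution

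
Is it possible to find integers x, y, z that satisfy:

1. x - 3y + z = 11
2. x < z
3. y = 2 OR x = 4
Yes

Take x = 3, y = 2, z = 14. Substituting into each constraint:
  (1) 3 - 3(2) + 14 = 11 ✓
  (2) 3 < 14 ✓
  (3) y = 2, target 2 ✓ (first branch holds)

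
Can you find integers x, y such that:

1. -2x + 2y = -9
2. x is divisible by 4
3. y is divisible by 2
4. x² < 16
No

Even the single constraint (-2x + 2y = -9) is infeasible over the integers.

  - -2x + 2y = -9: every term on the left is divisible by 2, so the LHS ≡ 0 (mod 2), but the RHS -9 is not — no integer solution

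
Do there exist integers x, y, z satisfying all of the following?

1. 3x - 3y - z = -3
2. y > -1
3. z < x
Yes

Take x = 1, y = 2, z = 0. Substituting into each constraint:
  (1) 3(1) - 3(2) + 0 = -3 ✓
  (2) 2 > -1 ✓
  (3) 0 < 1 ✓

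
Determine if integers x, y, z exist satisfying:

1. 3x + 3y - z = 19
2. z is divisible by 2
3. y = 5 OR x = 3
Yes

Take x = 2, y = 5, z = 2. Substituting into each constraint:
  (1) 3(2) + 3(5) + (-2) = 19 ✓
  (2) 2 = 2 × 1, remainder 0 ✓
  (3) y = 5, target 5 ✓ (first branch holds)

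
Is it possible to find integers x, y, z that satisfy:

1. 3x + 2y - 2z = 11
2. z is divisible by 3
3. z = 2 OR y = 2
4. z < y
No

The full constraint system is jointly infeasible over the integers. Each constraint and what it forces:

  - 3x + 2y - 2z = 11: is a linear equation tying the variables together
  - z is divisible by 3: restricts z to multiples of 3
  - z = 2 OR y = 2: forces a choice: either z = 2 or y = 2
  - z < y: bounds one variable relative to another variable

Split on the disjunction (z = 2 OR y = 2):
  • If z = 2: this contradicts the divisibility constraint — 2 is not a multiple of 3.
  • If y = 2: with y = 2, writing z = 3z', every remaining term of the linear equation is divisible by 3, so the left side is ≡ 0 (mod 3); but the right side 7 ≡ 1 (mod 3). No integers can satisfy it.
Both branches are infeasible, so the system has no integer solution.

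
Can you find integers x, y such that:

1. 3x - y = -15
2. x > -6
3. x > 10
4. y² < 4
No

A contradictory subset is {3x - y = -15, x > 10, y² < 4}. No integer assignment can satisfy these jointly:

  - 3x - y = -15: is a linear equation tying the variables together
  - x > 10: bounds one variable relative to a constant
  - y² < 4: restricts y to |y| ≤ 1

Range argument: with x ∈ [11, ∞], y ∈ [-1, 1], the left side of the equation is at least 32, but the right side is -15 < 32. No integer solution exists.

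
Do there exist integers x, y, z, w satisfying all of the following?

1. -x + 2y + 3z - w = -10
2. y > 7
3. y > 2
Yes

Take x = 0, y = 8, z = 0, w = 26. Substituting into each constraint:
  (1) 0 + 2(8) + 3(0) + (-26) = -10 ✓
  (2) 8 > 7 ✓
  (3) 8 > 2 ✓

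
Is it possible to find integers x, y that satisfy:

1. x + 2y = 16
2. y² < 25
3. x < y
No

The full constraint system is jointly infeasible over the integers. Each constraint and what it forces:

  - x + 2y = 16: is a linear equation tying the variables together
  - y² < 25: restricts y to |y| ≤ 4
  - x < y: bounds one variable relative to another variable

Propagating the comparison: x < y and y ≤ 4 give x ≤ 3. Range argument: with x ∈ [−∞, 3], y ∈ [-4, 4], the left side of the equation is at most 11, but the right side is 16 > 11. No integer solution exists.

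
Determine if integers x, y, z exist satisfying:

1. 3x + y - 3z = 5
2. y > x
Yes

Take x = 1, y = 2, z = 0. Substituting into each constraint:
  (1) 3(1) + 2 - 3(0) = 5 ✓
  (2) 2 > 1 ✓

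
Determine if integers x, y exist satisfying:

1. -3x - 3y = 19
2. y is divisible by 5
No

Even the single constraint (-3x - 3y = 19) is infeasible over the integers.

  - -3x - 3y = 19: every term on the left is divisible by 3, so the LHS ≡ 0 (mod 3), but the RHS 19 is not — no integer solution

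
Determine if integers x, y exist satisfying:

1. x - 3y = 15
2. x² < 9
Yes

Take x = 0, y = -5. Substituting into each constraint:
  (1) 0 - 3(-5) = 15 ✓
  (2) x² = (0)² = 0, and 0 < 9 ✓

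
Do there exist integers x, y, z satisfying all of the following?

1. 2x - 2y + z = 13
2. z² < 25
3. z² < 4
Yes

Take x = 0, y = -7, z = -1. Substituting into each constraint:
  (1) 2(0) - 2(-7) + (-1) = 13 ✓
  (2) z² = (-1)² = 1, and 1 < 25 ✓
  (3) z² = (-1)² = 1, and 1 < 4 ✓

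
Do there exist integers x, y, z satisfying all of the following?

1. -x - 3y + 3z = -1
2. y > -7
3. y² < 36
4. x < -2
Yes

Take x = -5, y = 2, z = 0. Substituting into each constraint:
  (1) 5 - 3(2) + 3(0) = -1 ✓
  (2) 2 > -7 ✓
  (3) y² = (2)² = 4, and 4 < 36 ✓
  (4) -5 < -2 ✓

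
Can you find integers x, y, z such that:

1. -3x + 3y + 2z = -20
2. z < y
Yes

Take x = 6, y = 0, z = -1. Substituting into each constraint:
  (1) -3(6) + 3(0) + 2(-1) = -20 ✓
  (2) -1 < 0 ✓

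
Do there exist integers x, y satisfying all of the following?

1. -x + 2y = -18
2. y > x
Yes

Take x = -20, y = -19. Substituting into each constraint:
  (1) 20 + 2(-19) = -18 ✓
  (2) -19 > -20 ✓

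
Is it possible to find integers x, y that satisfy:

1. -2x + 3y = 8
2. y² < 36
Yes

Take x = -4, y = 0. Substituting into each constraint:
  (1) -2(-4) + 3(0) = 8 ✓
  (2) y² = (0)² = 0, and 0 < 36 ✓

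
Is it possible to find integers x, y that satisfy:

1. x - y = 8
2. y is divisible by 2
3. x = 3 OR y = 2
Yes

Take x = 10, y = 2. Substituting into each constraint:
  (1) 10 + (-2) = 8 ✓
  (2) 2 = 2 × 1, remainder 0 ✓
  (3) y = 2, target 2 ✓ (second branch holds)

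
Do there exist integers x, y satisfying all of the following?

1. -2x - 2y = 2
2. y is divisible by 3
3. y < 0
Yes

Take x = 2, y = -3. Substituting into each constraint:
  (1) -2(2) - 2(-3) = 2 ✓
  (2) -3 = 3 × -1, remainder 0 ✓
  (3) -3 < 0 ✓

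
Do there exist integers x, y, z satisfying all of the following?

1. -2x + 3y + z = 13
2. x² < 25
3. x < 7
Yes

Take x = 0, y = 4, z = 1. Substituting into each constraint:
  (1) -2(0) + 3(4) + 1 = 13 ✓
  (2) x² = (0)² = 0, and 0 < 25 ✓
  (3) 0 < 7 ✓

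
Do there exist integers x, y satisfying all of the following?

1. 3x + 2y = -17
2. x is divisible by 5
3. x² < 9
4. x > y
No

The full constraint system is jointly infeasible over the integers. Each constraint and what it forces:

  - 3x + 2y = -17: is a linear equation tying the variables together
  - x is divisible by 5: restricts x to multiples of 5
  - x² < 9: restricts x to |x| ≤ 2
  - x > y: bounds one variable relative to another variable

The bounds confine x to {0} with 5 | x. For each value, substitute into the equation:
  • x = 0: the equation gives 2y = -17, so y would not be an integer.
Every case fails, so no integer solution exists.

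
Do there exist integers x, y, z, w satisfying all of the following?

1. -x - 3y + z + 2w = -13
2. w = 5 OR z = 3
Yes

Take x = 0, y = 6, z = 3, w = 1. Substituting into each constraint:
  (1) 0 - 3(6) + 3 + 2(1) = -13 ✓
  (2) z = 3, target 3 ✓ (second branch holds)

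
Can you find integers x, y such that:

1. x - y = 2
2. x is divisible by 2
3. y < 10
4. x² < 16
Yes

Take x = 0, y = -2. Substituting into each constraint:
  (1) 0 + 2 = 2 ✓
  (2) 0 = 2 × 0, remainder 0 ✓
  (3) -2 < 10 ✓
  (4) x² = (0)² = 0, and 0 < 16 ✓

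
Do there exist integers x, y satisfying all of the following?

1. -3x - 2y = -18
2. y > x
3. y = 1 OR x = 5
No

The full constraint system is jointly infeasible over the integers. Each constraint and what it forces:

  - -3x - 2y = -18: is a linear equation tying the variables together
  - y > x: bounds one variable relative to another variable
  - y = 1 OR x = 5: forces a choice: either y = 1 or x = 5

Split on the disjunction (y = 1 OR x = 5):
  • If y = 1: with y = 1, every remaining term of the linear equation is divisible by 3, so the left side is ≡ 0 (mod 3); but the right side -16 ≡ 2 (mod 3). No integers can satisfy it.
  • If x = 5: with x = 5, every remaining term of the linear equation is divisible by 2, so the left side is ≡ 0 (mod 2); but the right side -3 ≡ 1 (mod 2). No integers can satisfy it.
Both branches are infeasible, so the system has no integer solution.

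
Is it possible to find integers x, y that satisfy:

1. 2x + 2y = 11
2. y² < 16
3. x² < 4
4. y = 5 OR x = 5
No

Even the single constraint (2x + 2y = 11) is infeasible over the integers.

  - 2x + 2y = 11: every term on the left is divisible by 2, so the LHS ≡ 0 (mod 2), but the RHS 11 is not — no integer solution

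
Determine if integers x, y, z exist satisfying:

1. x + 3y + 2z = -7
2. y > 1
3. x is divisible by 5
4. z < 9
Yes

Take x = 0, y = 3, z = -8. Substituting into each constraint:
  (1) 0 + 3(3) + 2(-8) = -7 ✓
  (2) 3 > 1 ✓
  (3) 0 = 5 × 0, remainder 0 ✓
  (4) -8 < 9 ✓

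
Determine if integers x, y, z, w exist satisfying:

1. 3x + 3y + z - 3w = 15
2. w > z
Yes

Take x = 0, y = 6, z = 0, w = 1. Substituting into each constraint:
  (1) 3(0) + 3(6) + 0 - 3(1) = 15 ✓
  (2) 1 > 0 ✓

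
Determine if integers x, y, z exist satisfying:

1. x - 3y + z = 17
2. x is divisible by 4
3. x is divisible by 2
Yes

Take x = 0, y = 0, z = 17. Substituting into each constraint:
  (1) 0 - 3(0) + 17 = 17 ✓
  (2) 0 = 4 × 0, remainder 0 ✓
  (3) 0 = 2 × 0, remainder 0 ✓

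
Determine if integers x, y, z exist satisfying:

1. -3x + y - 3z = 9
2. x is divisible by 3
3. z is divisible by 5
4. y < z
Yes

Take x = -6, y = -9, z = 0. Substituting into each constraint:
  (1) -3(-6) + (-9) - 3(0) = 9 ✓
  (2) -6 = 3 × -2, remainder 0 ✓
  (3) 0 = 5 × 0, remainder 0 ✓
  (4) -9 < 0 ✓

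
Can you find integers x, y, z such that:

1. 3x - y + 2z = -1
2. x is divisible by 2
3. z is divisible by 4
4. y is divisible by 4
No

A contradictory subset is {3x - y + 2z = -1, x is divisible by 2, y is divisible by 4}. No integer assignment can satisfy these jointly:

  - 3x - y + 2z = -1: is a linear equation tying the variables together
  - x is divisible by 2: restricts x to multiples of 2
  - y is divisible by 4: restricts y to multiples of 4

Modular obstruction: writing x = 2x' and writing y = 4y', every remaining term of the linear equation is divisible by 2, so the left side is ≡ 0 (mod 2); but the right side -1 ≡ 1 (mod 2). No integers can satisfy it.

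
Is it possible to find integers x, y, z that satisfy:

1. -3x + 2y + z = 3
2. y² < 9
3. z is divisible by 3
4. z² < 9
Yes

Take x = -1, y = 0, z = 0. Substituting into each constraint:
  (1) -3(-1) + 2(0) + 0 = 3 ✓
  (2) y² = (0)² = 0, and 0 < 9 ✓
  (3) 0 = 3 × 0, remainder 0 ✓
  (4) z² = (0)² = 0, and 0 < 9 ✓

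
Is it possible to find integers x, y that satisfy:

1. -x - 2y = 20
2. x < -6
Yes

Take x = -8, y = -6. Substituting into each constraint:
  (1) 8 - 2(-6) = 20 ✓
  (2) -8 < -6 ✓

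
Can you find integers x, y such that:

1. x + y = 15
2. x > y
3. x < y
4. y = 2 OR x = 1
No

A contradictory subset is {x > y, x < y}. No integer assignment can satisfy these jointly:

  - x > y: bounds one variable relative to another variable
  - x < y: bounds one variable relative to another variable

Direct contradiction: x > y and y > x cannot both hold.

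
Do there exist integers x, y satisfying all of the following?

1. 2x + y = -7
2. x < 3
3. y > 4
Yes

Take x = -6, y = 5. Substituting into each constraint:
  (1) 2(-6) + 5 = -7 ✓
  (2) -6 < 3 ✓
  (3) 5 > 4 ✓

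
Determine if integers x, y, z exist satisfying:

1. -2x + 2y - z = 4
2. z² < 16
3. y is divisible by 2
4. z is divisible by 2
Yes

Take x = -2, y = 0, z = 0. Substituting into each constraint:
  (1) -2(-2) + 2(0) + 0 = 4 ✓
  (2) z² = (0)² = 0, and 0 < 16 ✓
  (3) 0 = 2 × 0, remainder 0 ✓
  (4) 0 = 2 × 0, remainder 0 ✓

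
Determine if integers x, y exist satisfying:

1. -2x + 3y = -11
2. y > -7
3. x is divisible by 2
Yes

Take x = -2, y = -5. Substituting into each constraint:
  (1) -2(-2) + 3(-5) = -11 ✓
  (2) -5 > -7 ✓
  (3) -2 = 2 × -1, remainder 0 ✓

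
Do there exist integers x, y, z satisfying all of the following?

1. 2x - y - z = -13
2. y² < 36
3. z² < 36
Yes

Take x = -6, y = 1, z = 0. Substituting into each constraint:
  (1) 2(-6) + (-1) + 0 = -13 ✓
  (2) y² = (1)² = 1, and 1 < 36 ✓
  (3) z² = (0)² = 0, and 0 < 36 ✓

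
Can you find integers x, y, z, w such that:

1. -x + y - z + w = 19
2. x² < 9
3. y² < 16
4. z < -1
Yes

Take x = 0, y = 0, z = -19, w = 0. Substituting into each constraint:
  (1) 0 + 0 + 19 + 0 = 19 ✓
  (2) x² = (0)² = 0, and 0 < 9 ✓
  (3) y² = (0)² = 0, and 0 < 16 ✓
  (4) -19 < -1 ✓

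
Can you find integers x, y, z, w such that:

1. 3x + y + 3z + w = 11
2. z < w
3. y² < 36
Yes

Take x = 2, y = 0, z = 1, w = 2. Substituting into each constraint:
  (1) 3(2) + 0 + 3(1) + 2 = 11 ✓
  (2) 1 < 2 ✓
  (3) y² = (0)² = 0, and 0 < 36 ✓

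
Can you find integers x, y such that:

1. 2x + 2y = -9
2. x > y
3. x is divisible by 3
No

Even the single constraint (2x + 2y = -9) is infeasible over the integers.

  - 2x + 2y = -9: every term on the left is divisible by 2, so the LHS ≡ 0 (mod 2), but the RHS -9 is not — no integer solution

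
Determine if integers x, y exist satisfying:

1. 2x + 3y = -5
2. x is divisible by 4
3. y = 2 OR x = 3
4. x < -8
No

A contradictory subset is {2x + 3y = -5, y = 2 OR x = 3, x < -8}. No integer assignment can satisfy these jointly:

  - 2x + 3y = -5: is a linear equation tying the variables together
  - y = 2 OR x = 3: forces a choice: either y = 2 or x = 3
  - x < -8: bounds one variable relative to a constant

Split on the disjunction (y = 2 OR x = 3):
  • If y = 2: with y = 2, every remaining term of the linear equation is divisible by 2, so the left side is ≡ 0 (mod 2); but the right side -11 ≡ 1 (mod 2). No integers can satisfy it.
  • If x = 3: this contradicts the bound x ≤ -9.
Both branches are infeasible, so the system has no integer solution.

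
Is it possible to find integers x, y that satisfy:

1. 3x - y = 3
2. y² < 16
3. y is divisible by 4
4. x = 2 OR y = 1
No

A contradictory subset is {3x - y = 3, y is divisible by 4, x = 2 OR y = 1}. No integer assignment can satisfy these jointly:

  - 3x - y = 3: is a linear equation tying the variables together
  - y is divisible by 4: restricts y to multiples of 4
  - x = 2 OR y = 1: forces a choice: either x = 2 or y = 1

Split on the disjunction (x = 2 OR y = 1):
  • If x = 2: with x = 2, writing y = 4y', every remaining term of the linear equation is divisible by 4, so the left side is ≡ 0 (mod 4); but the right side -3 ≡ 1 (mod 4). No integers can satisfy it.
  • If y = 1: this contradicts the divisibility constraint — 1 is not a multiple of 4.
Both branches are infeasible, so the system has no integer solution.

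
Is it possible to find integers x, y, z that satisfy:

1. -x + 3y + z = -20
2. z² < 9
Yes

Take x = 20, y = 0, z = 0. Substituting into each constraint:
  (1) (-20) + 3(0) + 0 = -20 ✓
  (2) z² = (0)² = 0, and 0 < 9 ✓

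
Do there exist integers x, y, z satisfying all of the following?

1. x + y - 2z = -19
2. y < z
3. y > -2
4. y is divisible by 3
Yes

Take x = -17, y = 0, z = 1. Substituting into each constraint:
  (1) (-17) + 0 - 2(1) = -19 ✓
  (2) 0 < 1 ✓
  (3) 0 > -2 ✓
  (4) 0 = 3 × 0, remainder 0 ✓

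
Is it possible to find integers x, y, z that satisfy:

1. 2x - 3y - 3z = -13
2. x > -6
Yes

Take x = -5, y = 1, z = 0. Substituting into each constraint:
  (1) 2(-5) - 3(1) - 3(0) = -13 ✓
  (2) -5 > -6 ✓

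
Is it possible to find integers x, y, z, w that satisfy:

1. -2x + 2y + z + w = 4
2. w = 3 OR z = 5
Yes

Take x = 1, y = 0, z = 5, w = 1. Substituting into each constraint:
  (1) -2(1) + 2(0) + 5 + 1 = 4 ✓
  (2) z = 5, target 5 ✓ (second branch holds)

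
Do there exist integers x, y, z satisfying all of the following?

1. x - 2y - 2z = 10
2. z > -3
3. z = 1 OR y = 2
Yes

Take x = 10, y = 2, z = -2. Substituting into each constraint:
  (1) 10 - 2(2) - 2(-2) = 10 ✓
  (2) -2 > -3 ✓
  (3) y = 2, target 2 ✓ (second branch holds)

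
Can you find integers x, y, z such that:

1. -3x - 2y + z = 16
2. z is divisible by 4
Yes

Take x = -6, y = 1, z = 0. Substituting into each constraint:
  (1) -3(-6) - 2(1) + 0 = 16 ✓
  (2) 0 = 4 × 0, remainder 0 ✓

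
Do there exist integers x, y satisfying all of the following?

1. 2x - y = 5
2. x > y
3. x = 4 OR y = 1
Yes

Take x = 4, y = 3. Substituting into each constraint:
  (1) 2(4) + (-3) = 5 ✓
  (2) 4 > 3 ✓
  (3) x = 4, target 4 ✓ (first branch holds)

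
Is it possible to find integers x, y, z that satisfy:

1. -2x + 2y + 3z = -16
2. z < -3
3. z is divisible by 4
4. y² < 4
Yes

Take x = 2, y = 0, z = -4. Substituting into each constraint:
  (1) -2(2) + 2(0) + 3(-4) = -16 ✓
  (2) -4 < -3 ✓
  (3) -4 = 4 × -1, remainder 0 ✓
  (4) y² = (0)² = 0, and 0 < 4 ✓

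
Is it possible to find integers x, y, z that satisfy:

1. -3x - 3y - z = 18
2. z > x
Yes

Take x = 2, y = -9, z = 3. Substituting into each constraint:
  (1) -3(2) - 3(-9) + (-3) = 18 ✓
  (2) 3 > 2 ✓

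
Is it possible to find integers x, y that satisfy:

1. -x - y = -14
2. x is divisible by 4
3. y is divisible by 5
Yes

Take x = -16, y = 30. Substituting into each constraint:
  (1) 16 + (-30) = -14 ✓
  (2) -16 = 4 × -4, remainder 0 ✓
  (3) 30 = 5 × 6, remainder 0 ✓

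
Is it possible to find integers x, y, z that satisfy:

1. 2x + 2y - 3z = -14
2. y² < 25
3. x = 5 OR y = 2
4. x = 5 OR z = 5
Yes

Take x = 5, y = 3, z = 10. Substituting into each constraint:
  (1) 2(5) + 2(3) - 3(10) = -14 ✓
  (2) y² = (3)² = 9, and 9 < 25 ✓
  (3) x = 5, target 5 ✓ (first branch holds)
  (4) x = 5, target 5 ✓ (first branch holds)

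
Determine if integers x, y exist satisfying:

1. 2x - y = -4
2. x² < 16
Yes

Take x = 0, y = 4. Substituting into each constraint:
  (1) 2(0) + (-4) = -4 ✓
  (2) x² = (0)² = 0, and 0 < 16 ✓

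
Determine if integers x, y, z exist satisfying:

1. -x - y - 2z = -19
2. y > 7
Yes

Take x = 11, y = 8, z = 0. Substituting into each constraint:
  (1) (-11) + (-8) - 2(0) = -19 ✓
  (2) 8 > 7 ✓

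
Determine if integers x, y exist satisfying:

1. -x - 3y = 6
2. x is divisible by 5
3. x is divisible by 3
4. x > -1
Yes

Take x = 0, y = -2. Substituting into each constraint:
  (1) 0 - 3(-2) = 6 ✓
  (2) 0 = 5 × 0, remainder 0 ✓
  (3) 0 = 3 × 0, remainder 0 ✓
  (4) 0 > -1 ✓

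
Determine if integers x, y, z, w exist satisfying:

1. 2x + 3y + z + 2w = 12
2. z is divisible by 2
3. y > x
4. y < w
Yes

Take x = -1, y = 0, z = 0, w = 7. Substituting into each constraint:
  (1) 2(-1) + 3(0) + 0 + 2(7) = 12 ✓
  (2) 0 = 2 × 0, remainder 0 ✓
  (3) 0 > -1 ✓
  (4) 0 < 7 ✓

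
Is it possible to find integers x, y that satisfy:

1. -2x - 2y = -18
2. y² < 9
Yes

Take x = 9, y = 0. Substituting into each constraint:
  (1) -2(9) - 2(0) = -18 ✓
  (2) y² = (0)² = 0, and 0 < 9 ✓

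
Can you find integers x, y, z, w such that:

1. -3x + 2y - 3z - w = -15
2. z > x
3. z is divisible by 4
Yes

Take x = -1, y = -9, z = 0, w = 0. Substituting into each constraint:
  (1) -3(-1) + 2(-9) - 3(0) + 0 = -15 ✓
  (2) 0 > -1 ✓
  (3) 0 = 4 × 0, remainder 0 ✓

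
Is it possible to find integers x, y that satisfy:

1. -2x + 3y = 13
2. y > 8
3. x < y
Yes

Take x = 7, y = 9. Substituting into each constraint:
  (1) -2(7) + 3(9) = 13 ✓
  (2) 9 > 8 ✓
  (3) 7 < 9 ✓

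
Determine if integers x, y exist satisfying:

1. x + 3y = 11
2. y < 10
Yes

Take x = 11, y = 0. Substituting into each constraint:
  (1) 11 + 3(0) = 11 ✓
  (2) 0 < 10 ✓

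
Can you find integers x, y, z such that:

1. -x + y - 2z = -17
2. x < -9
Yes

Take x = -10, y = -27, z = 0. Substituting into each constraint:
  (1) 10 + (-27) - 2(0) = -17 ✓
  (2) -10 < -9 ✓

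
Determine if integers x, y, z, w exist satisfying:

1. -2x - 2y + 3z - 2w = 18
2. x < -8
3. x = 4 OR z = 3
No

The full constraint system is jointly infeasible over the integers. Each constraint and what it forces:

  - -2x - 2y + 3z - 2w = 18: is a linear equation tying the variables together
  - x < -8: bounds one variable relative to a constant
  - x = 4 OR z = 3: forces a choice: either x = 4 or z = 3

Split on the disjunction (x = 4 OR z = 3):
  • If x = 4: this contradicts the bound x ≤ -9.
  • If z = 3: with z = 3, every remaining term of the linear equation is divisible by 2, so the left side is ≡ 0 (mod 2); but the right side 9 ≡ 1 (mod 2). No integers can satisfy it.
Both branches are infeasible, so the system has no integer solution.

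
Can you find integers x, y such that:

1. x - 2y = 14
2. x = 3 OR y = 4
Yes

Take x = 22, y = 4. Substituting into each constraint:
  (1) 22 - 2(4) = 14 ✓
  (2) y = 4, target 4 ✓ (second branch holds)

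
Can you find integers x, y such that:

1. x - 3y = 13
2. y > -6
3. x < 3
Yes

Take x = 1, y = -4. Substituting into each constraint:
  (1) 1 - 3(-4) = 13 ✓
  (2) -4 > -6 ✓
  (3) 1 < 3 ✓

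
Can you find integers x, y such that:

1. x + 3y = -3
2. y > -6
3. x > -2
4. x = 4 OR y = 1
No

A contradictory subset is {x + 3y = -3, x > -2, x = 4 OR y = 1}. No integer assignment can satisfy these jointly:

  - x + 3y = -3: is a linear equation tying the variables together
  - x > -2: bounds one variable relative to a constant
  - x = 4 OR y = 1: forces a choice: either x = 4 or y = 1

Split on the disjunction (x = 4 OR y = 1):
  • If x = 4: with x = 4, every remaining term of the linear equation is divisible by 3, so the left side is ≡ 0 (mod 3); but the right side -7 ≡ 2 (mod 3). No integers can satisfy it.
  • If y = 1: the equation forces x = -6, which contradicts the bound x ≥ -1.
Both branches are infeasible, so the system has no integer solution.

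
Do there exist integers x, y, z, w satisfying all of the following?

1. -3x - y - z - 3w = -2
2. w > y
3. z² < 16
Yes

Take x = 0, y = -1, z = 3, w = 0. Substituting into each constraint:
  (1) -3(0) + 1 + (-3) - 3(0) = -2 ✓
  (2) 0 > -1 ✓
  (3) z² = (3)² = 9, and 9 < 16 ✓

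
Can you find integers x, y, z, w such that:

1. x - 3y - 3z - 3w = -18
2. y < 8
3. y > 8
No

A contradictory subset is {y < 8, y > 8}. No integer assignment can satisfy these jointly:

  - y < 8: bounds one variable relative to a constant
  - y > 8: bounds one variable relative to a constant

Direct contradiction: the bounds on y require y ≥ 9 and y ≤ 7 simultaneously, which is empty.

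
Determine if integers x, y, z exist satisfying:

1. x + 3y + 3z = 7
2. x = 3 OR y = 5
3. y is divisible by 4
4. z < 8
No

A contradictory subset is {x + 3y + 3z = 7, x = 3 OR y = 5, y is divisible by 4}. No integer assignment can satisfy these jointly:

  - x + 3y + 3z = 7: is a linear equation tying the variables together
  - x = 3 OR y = 5: forces a choice: either x = 3 or y = 5
  - y is divisible by 4: restricts y to multiples of 4

Split on the disjunction (x = 3 OR y = 5):
  • If x = 3: with x = 3, writing y = 4y', every remaining term of the linear equation is divisible by 3, so the left side is ≡ 0 (mod 3); but the right side 4 ≡ 1 (mod 3). No integers can satisfy it.
  • If y = 5: this contradicts the divisibility constraint — 5 is not a multiple of 4.
Both branches are infeasible, so the system has no integer solution.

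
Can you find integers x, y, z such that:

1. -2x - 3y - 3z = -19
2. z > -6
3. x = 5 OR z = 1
Yes

Take x = 5, y = 3, z = 0. Substituting into each constraint:
  (1) -2(5) - 3(3) - 3(0) = -19 ✓
  (2) 0 > -6 ✓
  (3) x = 5, target 5 ✓ (first branch holds)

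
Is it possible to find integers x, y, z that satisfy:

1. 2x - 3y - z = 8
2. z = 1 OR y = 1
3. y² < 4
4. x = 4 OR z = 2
Yes

Take x = 4, y = 1, z = -3. Substituting into each constraint:
  (1) 2(4) - 3(1) + 3 = 8 ✓
  (2) y = 1, target 1 ✓ (second branch holds)
  (3) y² = (1)² = 1, and 1 < 4 ✓
  (4) x = 4, target 4 ✓ (first branch holds)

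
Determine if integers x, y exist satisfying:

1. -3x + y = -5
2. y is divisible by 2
Yes

Take x = 1, y = -2. Substituting into each constraint:
  (1) -3(1) + (-2) = -5 ✓
  (2) -2 = 2 × -1, remainder 0 ✓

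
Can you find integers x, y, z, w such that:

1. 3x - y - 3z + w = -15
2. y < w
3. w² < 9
Yes

Take x = 0, y = -3, z = 6, w = 0. Substituting into each constraint:
  (1) 3(0) + 3 - 3(6) + 0 = -15 ✓
  (2) -3 < 0 ✓
  (3) w² = (0)² = 0, and 0 < 9 ✓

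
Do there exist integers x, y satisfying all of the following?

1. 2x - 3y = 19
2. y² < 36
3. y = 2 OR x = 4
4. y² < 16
No

A contradictory subset is {2x - 3y = 19, y = 2 OR x = 4}. No integer assignment can satisfy these jointly:

  - 2x - 3y = 19: is a linear equation tying the variables together
  - y = 2 OR x = 4: forces a choice: either y = 2 or x = 4

Split on the disjunction (y = 2 OR x = 4):
  • If y = 2: with y = 2, every remaining term of the linear equation is divisible by 2, so the left side is ≡ 0 (mod 2); but the right side 25 ≡ 1 (mod 2). No integers can satisfy it.
  • If x = 4: with x = 4, every remaining term of the linear equation is divisible by 3, so the left side is ≡ 0 (mod 3); but the right side 11 ≡ 2 (mod 3). No integers can satisfy it.
Both branches are infeasible, so the system has no integer solution.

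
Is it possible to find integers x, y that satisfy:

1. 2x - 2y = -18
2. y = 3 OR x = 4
Yes

Take x = 4, y = 13. Substituting into each constraint:
  (1) 2(4) - 2(13) = -18 ✓
  (2) x = 4, target 4 ✓ (second branch holds)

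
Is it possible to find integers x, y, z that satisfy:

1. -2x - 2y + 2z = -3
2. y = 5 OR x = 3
No

Even the single constraint (-2x - 2y + 2z = -3) is infeasible over the integers.

  - -2x - 2y + 2z = -3: every term on the left is divisible by 2, so the LHS ≡ 0 (mod 2), but the RHS -3 is not — no integer solution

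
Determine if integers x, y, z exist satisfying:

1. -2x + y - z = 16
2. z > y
Yes

Take x = -9, y = 0, z = 2. Substituting into each constraint:
  (1) -2(-9) + 0 + (-2) = 16 ✓
  (2) 2 > 0 ✓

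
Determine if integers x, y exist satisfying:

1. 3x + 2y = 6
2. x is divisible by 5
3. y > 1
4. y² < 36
Yes

Take x = 0, y = 3. Substituting into each constraint:
  (1) 3(0) + 2(3) = 6 ✓
  (2) 0 = 5 × 0, remainder 0 ✓
  (3) 3 > 1 ✓
  (4) y² = (3)² = 9, and 9 < 36 ✓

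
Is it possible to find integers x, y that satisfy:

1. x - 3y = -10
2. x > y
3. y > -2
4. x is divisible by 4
Yes

Take x = 8, y = 6. Substituting into each constraint:
  (1) 8 - 3(6) = -10 ✓
  (2) 8 > 6 ✓
  (3) 6 > -2 ✓
  (4) 8 = 4 × 2, remainder 0 ✓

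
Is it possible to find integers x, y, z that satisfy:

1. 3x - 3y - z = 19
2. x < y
Yes

Take x = -1, y = 0, z = -22. Substituting into each constraint:
  (1) 3(-1) - 3(0) + 22 = 19 ✓
  (2) -1 < 0 ✓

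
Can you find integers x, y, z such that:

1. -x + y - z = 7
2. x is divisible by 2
Yes

Take x = 0, y = 7, z = 0. Substituting into each constraint:
  (1) 0 + 7 + 0 = 7 ✓
  (2) 0 = 2 × 0, remainder 0 ✓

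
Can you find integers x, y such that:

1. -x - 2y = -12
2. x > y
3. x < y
No

A contradictory subset is {x > y, x < y}. No integer assignment can satisfy these jointly:

  - x > y: bounds one variable relative to another variable
  - x < y: bounds one variable relative to another variable

Direct contradiction: x > y and y > x cannot both hold.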